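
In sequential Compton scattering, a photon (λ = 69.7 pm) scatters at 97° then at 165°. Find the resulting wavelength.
77.1919 pm

Apply Compton shift twice:

First scattering at θ₁ = 97°:
Δλ₁ = λ_C(1 - cos(97°))
Δλ₁ = 2.4263 × 1.1219
Δλ₁ = 2.7220 pm

After first scattering:
λ₁ = 69.7 + 2.7220 = 72.4220 pm

Second scattering at θ₂ = 165°:
Δλ₂ = λ_C(1 - cos(165°))
Δλ₂ = 2.4263 × 1.9659
Δλ₂ = 4.7699 pm

Final wavelength:
λ₂ = 72.4220 + 4.7699 = 77.1919 pm

Total shift: Δλ_total = 2.7220 + 4.7699 = 7.4919 pm

(Intermediate values are shown rounded; full precision is carried through to the final answer.)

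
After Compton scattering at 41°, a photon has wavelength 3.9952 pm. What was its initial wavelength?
3.4000 pm

From λ' = λ + Δλ, we have λ = λ' - Δλ

First calculate the Compton shift:
Δλ = λ_C(1 - cos θ)
Δλ = 2.4263 × (1 - cos(41°))
Δλ = 2.4263 × 0.2453
Δλ = 0.5952 pm

Initial wavelength:
λ = λ' - Δλ
λ = 3.9952 - 0.5952
λ = 3.4000 pm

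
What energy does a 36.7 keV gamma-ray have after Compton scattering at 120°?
33.1308 keV

First convert energy to wavelength:
λ = hc/E, with hc ≈ 1239.842 keV·pm (i.e. 1239.842 eV·nm)

For E = 36.7 keV = 36700 eV:
λ = 1239.842 keV·pm / 36.7 keV
λ = 33.7832 pm

Calculate the Compton shift:
Δλ = λ_C(1 - cos(120°)) = 2.4263 × 1.5000
Δλ = 3.6395 pm

Final wavelength:
λ' = 33.7832 + 3.6395 = 37.4226 pm

Final energy:
E' = hc/λ' = 1239.842 / 37.4226 = 33.1308 keV

(Intermediate values are shown rounded; full precision is carried through to the final answer.)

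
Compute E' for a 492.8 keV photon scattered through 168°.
169.4812 keV

First convert energy to wavelength:
λ = hc/E, with hc ≈ 1239.842 keV·pm (i.e. 1239.842 eV·nm)

For E = 492.8 keV = 492800 eV:
λ = 1239.842 keV·pm / 492.8 keV
λ = 2.5159 pm

Calculate the Compton shift:
Δλ = λ_C(1 - cos(168°)) = 2.4263 × 1.9781
Δλ = 4.7996 pm

Final wavelength:
λ' = 2.5159 + 4.7996 = 7.3155 pm

Final energy:
E' = hc/λ' = 1239.842 / 7.3155 = 169.4812 keV

(Intermediate values are shown rounded; full precision is carried through to the final answer.)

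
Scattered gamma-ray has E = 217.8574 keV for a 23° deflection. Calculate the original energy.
225.5000 keV

Convert final energy to wavelength (hc ≈ 1239.842 keV·pm):
λ' = hc/E' = 1239.842 / 217.8574 = 5.6911 pm

Calculate the Compton shift:
Δλ = λ_C(1 - cos(23°))
Δλ = 2.4263 × (1 - cos(23°))
Δλ = 0.1929 pm

Initial wavelength:
λ = λ' - Δλ = 5.6911 - 0.1929 = 5.4982 pm

Initial energy:
E = hc/λ = 1239.842 / 5.4982 = 225.5000 keV

(Intermediate values are shown rounded; full precision is carried through to the final answer.)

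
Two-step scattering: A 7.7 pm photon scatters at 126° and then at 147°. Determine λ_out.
16.0136 pm

Apply Compton shift twice:

First scattering at θ₁ = 126°:
Δλ₁ = λ_C(1 - cos(126°))
Δλ₁ = 2.4263 × 1.5878
Δλ₁ = 3.8525 pm

After first scattering:
λ₁ = 7.7 + 3.8525 = 11.5525 pm

Second scattering at θ₂ = 147°:
Δλ₂ = λ_C(1 - cos(147°))
Δλ₂ = 2.4263 × 1.8387
Δλ₂ = 4.4612 pm

Final wavelength:
λ₂ = 11.5525 + 4.4612 = 16.0136 pm

Total shift: Δλ_total = 3.8525 + 4.4612 = 8.3136 pm

(Intermediate values are shown rounded; full precision is carried through to the final answer.)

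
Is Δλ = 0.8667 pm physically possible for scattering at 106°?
No, inconsistent

Calculate the expected shift for θ = 106°:

Δλ_expected = λ_C(1 - cos(106°))
Δλ_expected = 2.4263 × (1 - cos(106°))
Δλ_expected = 2.4263 × 1.2756
Δλ_expected = 3.0951 pm

Given shift: 0.8667 pm
Expected shift: 3.0951 pm
Difference: 2.2284 pm

The values do not match. The given shift corresponds to θ ≈ 50.0°, not 106°.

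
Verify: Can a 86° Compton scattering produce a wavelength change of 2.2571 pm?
Yes, consistent

Calculate the expected shift for θ = 86°:

Δλ_expected = λ_C(1 - cos(86°))
Δλ_expected = 2.4263 × (1 - cos(86°))
Δλ_expected = 2.4263 × 0.9302
Δλ_expected = 2.2571 pm

Given shift: 2.2571 pm
Expected shift: 2.2571 pm
Difference: 0.0000 pm

The values match. This is consistent with Compton scattering at the stated angle.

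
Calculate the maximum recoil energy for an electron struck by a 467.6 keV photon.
302.3785 keV

Maximum energy transfer occurs at θ = 180° (backscattering).

Initial photon: E₀ = 467.6 keV → λ₀ = 2.6515 pm

Maximum Compton shift (at 180°):
Δλ_max = 2λ_C = 2 × 2.4263 = 4.8526 pm

Final wavelength:
λ' = 2.6515 + 4.8526 = 7.5041 pm

Minimum photon energy (maximum energy to electron):
E'_min = hc/λ' = 165.2215 keV

Maximum electron kinetic energy:
K_max = E₀ - E'_min = 467.6000 - 165.2215 = 302.3785 keV

(Intermediate values are shown rounded; full precision is carried through to the final answer.)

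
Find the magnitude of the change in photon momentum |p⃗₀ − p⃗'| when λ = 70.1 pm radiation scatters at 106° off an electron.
1.4781e-23 kg·m/s

Photon momentum magnitude is p = h/λ.

Initial momentum:
p₀ = h/λ = 6.6261e-34/7.0100e-11 = 9.4523e-24 kg·m/s

After scattering:
λ' = λ + Δλ = 70.1 + 3.0951 = 73.1951 pm
p' = h/λ' = 6.6261e-34/7.3195e-11 = 9.0526e-24 kg·m/s

Momentum is a vector; the scattered photon's direction makes angle θ = 106° with the incident direction. The magnitude of the vector change Δp⃗ = p⃗₀ − p⃗' is found from the law of cosines:
|Δp⃗|² = p₀² + p'² − 2p₀p'cos θ
|Δp⃗|² = (9.4523e-24)² + (9.0526e-24)² − 2·9.4523e-24·9.0526e-24·cos(106°)
|Δp⃗| = 1.4781e-23 kg·m/s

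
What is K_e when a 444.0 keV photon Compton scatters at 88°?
202.5070 keV

By energy conservation: K_e = E_initial - E_final

First find the scattered photon energy:
Initial wavelength: λ = hc/E = 2.7924 pm
Compton shift: Δλ = λ_C(1 - cos(88°)) = 2.3416 pm
Final wavelength: λ' = 2.7924 + 2.3416 = 5.1341 pm
Final photon energy: E' = hc/λ' = 241.4930 keV

Electron kinetic energy:
K_e = E - E' = 444.0000 - 241.4930 = 202.5070 keV

(Intermediate values are shown rounded; full precision is carried through to the final answer.)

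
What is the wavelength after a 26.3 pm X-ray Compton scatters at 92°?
28.8110 pm

Using the Compton scattering formula:
λ' = λ + Δλ = λ + λ_C(1 - cos θ)

Given:
- Initial wavelength λ = 26.3 pm
- Scattering angle θ = 92°
- Compton wavelength λ_C ≈ 2.4263 pm

Calculate the shift:
Δλ = 2.4263 × (1 - cos(92°))
Δλ = 2.4263 × 1.0349
Δλ = 2.5110 pm

Final wavelength:
λ' = 26.3 + 2.5110 = 28.8110 pm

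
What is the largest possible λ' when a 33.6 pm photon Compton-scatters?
38.4526 pm (at θ = 180°)

The Compton shift is Δλ = λ_C(1 − cos θ).

Since cos θ ranges from −1 to 1, the factor (1 − cos θ) ranges from 0 to 2; the maximum shift occurs at θ = 180° (backscattering):
Δλ_max = 2λ_C = 2 × 2.4263 pm = 4.8526 pm

Maximum scattered wavelength:
λ'_max = λ₀ + Δλ_max = 33.6 + 4.8526 = 38.4526 pm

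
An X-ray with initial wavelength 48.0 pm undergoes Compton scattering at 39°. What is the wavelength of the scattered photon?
48.5407 pm

Using the Compton scattering formula:
λ' = λ + Δλ = λ + λ_C(1 - cos θ)

Given:
- Initial wavelength λ = 48.0 pm
- Scattering angle θ = 39°
- Compton wavelength λ_C ≈ 2.4263 pm

Calculate the shift:
Δλ = 2.4263 × (1 - cos(39°))
Δλ = 2.4263 × 0.2229
Δλ = 0.5407 pm

Final wavelength:
λ' = 48.0 + 0.5407 = 48.5407 pm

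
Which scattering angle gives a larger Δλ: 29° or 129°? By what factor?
129° produces the larger shift by a factor of 12.995

Calculate both shifts using Δλ = λ_C(1 - cos θ):

For θ₁ = 29°:
Δλ₁ = 2.4263 × (1 - cos(29°))
Δλ₁ = 2.4263 × 0.1254
Δλ₁ = 0.3042 pm

For θ₂ = 129°:
Δλ₂ = 2.4263 × (1 - cos(129°))
Δλ₂ = 2.4263 × 1.6293
Δλ₂ = 3.9532 pm

The 129° angle produces the larger shift.
Ratio: 3.9532/0.3042 = 12.995

(Intermediate values are shown rounded; full precision is carried through to the final answer.)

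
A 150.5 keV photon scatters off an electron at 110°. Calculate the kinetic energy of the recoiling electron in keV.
42.6343 keV

By energy conservation: K_e = E_initial - E_final

First find the scattered photon energy:
Initial wavelength: λ = hc/E = 8.2382 pm
Compton shift: Δλ = λ_C(1 - cos(110°)) = 3.2562 pm
Final wavelength: λ' = 8.2382 + 3.2562 = 11.4943 pm
Final photon energy: E' = hc/λ' = 107.8657 keV

Electron kinetic energy:
K_e = E - E' = 150.5000 - 107.8657 = 42.6343 keV

(Intermediate values are shown rounded; full precision is carried through to the final answer.)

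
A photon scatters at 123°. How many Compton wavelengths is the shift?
1.5446 λ_C

The Compton shift formula is:
Δλ = λ_C(1 - cos θ)

Dividing both sides by λ_C:
Δλ/λ_C = 1 - cos θ

For θ = 123°:
Δλ/λ_C = 1 - cos(123°)
Δλ/λ_C = 1 - -0.5446
Δλ/λ_C = 1.5446

This means the shift is 1.5446 × λ_C = 3.7478 pm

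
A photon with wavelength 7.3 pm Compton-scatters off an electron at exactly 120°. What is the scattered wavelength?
10.9395 pm

Using the Compton formula: λ' = λ + λ_C(1 − cos θ)

For θ = 120°, cos θ = -1/2 (exact) = -0.5000, so:
1 − cos 120° = 1 − (-1/2) = 1.5000

Δλ = λ_C × 1.5000 = 2.4263 × 1.5000 = 3.6395 pm

λ' = 7.3 + 3.6395 = 10.9395 pm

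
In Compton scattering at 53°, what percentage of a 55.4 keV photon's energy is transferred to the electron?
0.0414 (or 4.14%)

Calculate initial and final photon energies:

Initial: E₀ = 55.4 keV → λ₀ = 22.3798 pm
Compton shift: Δλ = 0.9661 pm
Final wavelength: λ' = 23.3459 pm
Final energy: E' = 53.1074 keV

Fractional energy loss:
(E₀ - E')/E₀ = (55.4000 - 53.1074)/55.4000
= 2.2926/55.4000
= 0.0414
= 4.14%

(Intermediate values are shown rounded; full precision is carried through to the final answer.)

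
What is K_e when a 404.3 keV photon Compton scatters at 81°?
161.8303 keV

By energy conservation: K_e = E_initial - E_final

First find the scattered photon energy:
Initial wavelength: λ = hc/E = 3.0666 pm
Compton shift: Δλ = λ_C(1 - cos(81°)) = 2.0468 pm
Final wavelength: λ' = 3.0666 + 2.0468 = 5.1134 pm
Final photon energy: E' = hc/λ' = 242.4697 keV

Electron kinetic energy:
K_e = E - E' = 404.3000 - 242.4697 = 161.8303 keV

(Intermediate values are shown rounded; full precision is carried through to the final answer.)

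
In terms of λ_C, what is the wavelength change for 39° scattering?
0.2229 λ_C

The Compton shift formula is:
Δλ = λ_C(1 - cos θ)

Dividing both sides by λ_C:
Δλ/λ_C = 1 - cos θ

For θ = 39°:
Δλ/λ_C = 1 - cos(39°)
Δλ/λ_C = 1 - 0.7771
Δλ/λ_C = 0.2229

This means the shift is 0.2229 × λ_C = 0.5407 pm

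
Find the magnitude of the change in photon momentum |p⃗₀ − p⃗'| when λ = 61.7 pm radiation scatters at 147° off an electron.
1.9901e-23 kg·m/s

Photon momentum magnitude is p = h/λ.

Initial momentum:
p₀ = h/λ = 6.6261e-34/6.1700e-11 = 1.0739e-23 kg·m/s

After scattering:
λ' = λ + Δλ = 61.7 + 4.4612 = 66.1612 pm
p' = h/λ' = 6.6261e-34/6.6161e-11 = 1.0015e-23 kg·m/s

Momentum is a vector; the scattered photon's direction makes angle θ = 147° with the incident direction. The magnitude of the vector change Δp⃗ = p⃗₀ − p⃗' is found from the law of cosines:
|Δp⃗|² = p₀² + p'² − 2p₀p'cos θ
|Δp⃗|² = (1.0739e-23)² + (1.0015e-23)² − 2·1.0739e-23·1.0015e-23·cos(147°)
|Δp⃗| = 1.9901e-23 kg·m/s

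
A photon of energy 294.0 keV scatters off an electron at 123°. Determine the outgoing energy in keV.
155.6628 keV

First convert energy to wavelength:
λ = hc/E, with hc ≈ 1239.842 keV·pm (i.e. 1239.842 eV·nm)

For E = 294.0 keV = 294000 eV:
λ = 1239.842 keV·pm / 294.0 keV
λ = 4.2171 pm

Calculate the Compton shift:
Δλ = λ_C(1 - cos(123°)) = 2.4263 × 1.5446
Δλ = 3.7478 pm

Final wavelength:
λ' = 4.2171 + 3.7478 = 7.9649 pm

Final energy:
E' = hc/λ' = 1239.842 / 7.9649 = 155.6628 keV

(Intermediate values are shown rounded; full precision is carried through to the final answer.)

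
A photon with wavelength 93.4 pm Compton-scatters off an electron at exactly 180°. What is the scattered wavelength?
98.2526 pm

Using the Compton formula: λ' = λ + λ_C(1 − cos θ)

For θ = 180°, cos θ = -1 (exact) = -1.0000, so:
1 − cos 180° = 1 − (-1) = 2.0000

Δλ = λ_C × 2.0000 = 2.4263 × 2.0000 = 4.8526 pm

λ' = 93.4 + 4.8526 = 98.2526 pm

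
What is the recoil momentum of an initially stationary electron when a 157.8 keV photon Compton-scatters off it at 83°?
1.0075e-22 kg·m/s

The electron is initially at rest, so by conservation of momentum:
p⃗_e = p⃗₀ − p⃗'  (incident photon momentum minus scattered photon momentum)

Photon momentum magnitudes (p = h/λ = E/c):
λ₀ = hc/E₀ = 7.8570 pm → p₀ = h/λ₀ = 8.4333e-23 kg·m/s
Δλ = λ_C(1 − cos 83°) = 2.1306 pm
λ' = 9.9877 pm → p' = h/λ' = 6.6343e-23 kg·m/s

The scattered photon makes angle θ = 83° with the incident direction, so by the law of cosines:
|p⃗_e|² = p₀² + p'² − 2p₀p'cos θ
|p⃗_e|² = (8.4333e-23)² + (6.6343e-23)² − 2·8.4333e-23·6.6343e-23·cos(83°)
|p⃗_e| = 1.0075e-22 kg·m/s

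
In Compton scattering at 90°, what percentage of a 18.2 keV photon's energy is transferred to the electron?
0.0344 (or 3.44%)

Calculate initial and final photon energies:

Initial: E₀ = 18.2 keV → λ₀ = 68.1232 pm
Compton shift: Δλ = 2.4263 pm
Final wavelength: λ' = 70.5495 pm
Final energy: E' = 17.5741 keV

Fractional energy loss:
(E₀ - E')/E₀ = (18.2000 - 17.5741)/18.2000
= 0.6259/18.2000
= 0.0344
= 3.44%

(Intermediate values are shown rounded; full precision is carried through to the final answer.)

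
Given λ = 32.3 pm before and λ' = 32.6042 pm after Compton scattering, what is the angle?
29.00°

First find the wavelength shift:
Δλ = λ' - λ = 32.6042 - 32.3 = 0.3042 pm

Using Δλ = λ_C(1 - cos θ), with λ_C = h/(m_e·c) ≈ 2.42631024 pm:
cos θ = 1 - Δλ/λ_C
cos θ = 1 - 0.3042/2.42631024
cos θ = 0.874624

θ = arccos(0.874624)
θ = 29.00°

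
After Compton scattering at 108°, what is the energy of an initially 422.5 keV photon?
202.8996 keV

First convert energy to wavelength:
λ = hc/E, with hc ≈ 1239.842 keV·pm (i.e. 1239.842 eV·nm)

For E = 422.5 keV = 422500 eV:
λ = 1239.842 keV·pm / 422.5 keV
λ = 2.9345 pm

Calculate the Compton shift:
Δλ = λ_C(1 - cos(108°)) = 2.4263 × 1.3090
Δλ = 3.1761 pm

Final wavelength:
λ' = 2.9345 + 3.1761 = 6.1106 pm

Final energy:
E' = hc/λ' = 1239.842 / 6.1106 = 202.8996 keV

(Intermediate values are shown rounded; full precision is carried through to the final answer.)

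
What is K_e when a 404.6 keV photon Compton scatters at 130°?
228.7428 keV

By energy conservation: K_e = E_initial - E_final

First find the scattered photon energy:
Initial wavelength: λ = hc/E = 3.0644 pm
Compton shift: Δλ = λ_C(1 - cos(130°)) = 3.9859 pm
Final wavelength: λ' = 3.0644 + 3.9859 = 7.0503 pm
Final photon energy: E' = hc/λ' = 175.8572 keV

Electron kinetic energy:
K_e = E - E' = 404.6000 - 175.8572 = 228.7428 keV

(Intermediate values are shown rounded; full precision is carried through to the final answer.)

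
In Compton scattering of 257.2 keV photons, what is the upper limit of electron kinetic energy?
129.0265 keV

Maximum energy transfer occurs at θ = 180° (backscattering).

Initial photon: E₀ = 257.2 keV → λ₀ = 4.8205 pm

Maximum Compton shift (at 180°):
Δλ_max = 2λ_C = 2 × 2.4263 = 4.8526 pm

Final wavelength:
λ' = 4.8205 + 4.8526 = 9.6732 pm

Minimum photon energy (maximum energy to electron):
E'_min = hc/λ' = 128.1735 keV

Maximum electron kinetic energy:
K_max = E₀ - E'_min = 257.2000 - 128.1735 = 129.0265 keV

(Intermediate values are shown rounded; full precision is carried through to the final answer.)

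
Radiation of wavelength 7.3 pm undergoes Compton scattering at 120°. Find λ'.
10.9395 pm

Using the Compton formula: λ' = λ + λ_C(1 − cos θ)

For θ = 120°, cos θ = -1/2 (exact) = -0.5000, so:
1 − cos 120° = 1 − (-1/2) = 1.5000

Δλ = λ_C × 1.5000 = 2.4263 × 1.5000 = 3.6395 pm

λ' = 7.3 + 3.6395 = 10.9395 pm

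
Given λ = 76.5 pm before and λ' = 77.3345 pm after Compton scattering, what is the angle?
49.00°

First find the wavelength shift:
Δλ = λ' - λ = 77.3345 - 76.5 = 0.8345 pm

Using Δλ = λ_C(1 - cos θ), with λ_C = h/(m_e·c) ≈ 2.42631024 pm:
cos θ = 1 - Δλ/λ_C
cos θ = 1 - 0.8345/2.42631024
cos θ = 0.656062

θ = arccos(0.656062)
θ = 49.00°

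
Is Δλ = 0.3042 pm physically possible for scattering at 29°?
Yes, consistent

Calculate the expected shift for θ = 29°:

Δλ_expected = λ_C(1 - cos(29°))
Δλ_expected = 2.4263 × (1 - cos(29°))
Δλ_expected = 2.4263 × 0.1254
Δλ_expected = 0.3042 pm

Given shift: 0.3042 pm
Expected shift: 0.3042 pm
Difference: 0.0000 pm

The values match. This is consistent with Compton scattering at the stated angle.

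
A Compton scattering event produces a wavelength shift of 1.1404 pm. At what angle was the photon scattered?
58.00°

From the Compton formula Δλ = λ_C(1 - cos θ), we can solve for θ:

cos θ = 1 - Δλ/λ_C

Given:
- Δλ = 1.1404 pm
- λ_C = h/(m_e·c) ≈ 2.42631024 pm

cos θ = 1 - 1.1404/2.42631024
cos θ = 1 - 0.470014
cos θ = 0.529986

θ = arccos(0.529986)
θ = 58.00°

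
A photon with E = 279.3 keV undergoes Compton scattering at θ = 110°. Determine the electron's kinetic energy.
118.1824 keV

By energy conservation: K_e = E_initial - E_final

First find the scattered photon energy:
Initial wavelength: λ = hc/E = 4.4391 pm
Compton shift: Δλ = λ_C(1 - cos(110°)) = 3.2562 pm
Final wavelength: λ' = 4.4391 + 3.2562 = 7.6953 pm
Final photon energy: E' = hc/λ' = 161.1176 keV

Electron kinetic energy:
K_e = E - E' = 279.3000 - 161.1176 = 118.1824 keV

(Intermediate values are shown rounded; full precision is carried through to the final answer.)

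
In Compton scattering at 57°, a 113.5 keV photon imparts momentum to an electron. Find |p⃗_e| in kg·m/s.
5.5445e-23 kg·m/s

The electron is initially at rest, so by conservation of momentum:
p⃗_e = p⃗₀ − p⃗'  (incident photon momentum minus scattered photon momentum)

Photon momentum magnitudes (p = h/λ = E/c):
λ₀ = hc/E₀ = 10.9237 pm → p₀ = h/λ₀ = 6.0658e-23 kg·m/s
Δλ = λ_C(1 − cos 57°) = 1.1048 pm
λ' = 12.0286 pm → p' = h/λ' = 5.5086e-23 kg·m/s

The scattered photon makes angle θ = 57° with the incident direction, so by the law of cosines:
|p⃗_e|² = p₀² + p'² − 2p₀p'cos θ
|p⃗_e|² = (6.0658e-23)² + (5.5086e-23)² − 2·6.0658e-23·5.5086e-23·cos(57°)
|p⃗_e| = 5.5445e-23 kg·m/s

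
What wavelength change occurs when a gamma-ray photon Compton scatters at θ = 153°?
4.5882 pm

Using the Compton scattering formula:
Δλ = λ_C(1 - cos θ)

where λ_C = h/(m_e·c) ≈ 2.4263 pm is the Compton wavelength of an electron.

For θ = 153°:
cos(153°) = -0.8910
1 - cos(153°) = 1.8910

Δλ = 2.4263 × 1.8910
Δλ = 4.5882 pm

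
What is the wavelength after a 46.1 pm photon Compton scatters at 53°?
47.0661 pm

Using the Compton scattering formula:
λ' = λ + Δλ = λ + λ_C(1 - cos θ)

Given:
- Initial wavelength λ = 46.1 pm
- Scattering angle θ = 53°
- Compton wavelength λ_C ≈ 2.4263 pm

Calculate the shift:
Δλ = 2.4263 × (1 - cos(53°))
Δλ = 2.4263 × 0.3982
Δλ = 0.9661 pm

Final wavelength:
λ' = 46.1 + 0.9661 = 47.0661 pm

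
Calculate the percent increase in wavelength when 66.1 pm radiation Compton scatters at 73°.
2.5975%

Calculate the Compton shift:
Δλ = λ_C(1 - cos(73°))
Δλ = 2.4263 × (1 - cos(73°))
Δλ = 2.4263 × 0.7076
Δλ = 1.7169 pm

Percentage change:
(Δλ/λ₀) × 100 = (1.7169/66.1) × 100
= 2.5975%

(Intermediate values are shown rounded; full precision is carried through to the final answer.)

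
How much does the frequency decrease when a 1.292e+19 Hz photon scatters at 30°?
1.785e+17 Hz (decrease)

Convert frequency to wavelength (c = 299792458 m/s):
λ₀ = c/f₀ = 299792458/1.292e+19 = 2.3203751e-11 m = 23.2038 pm

Calculate Compton shift:
Δλ = λ_C(1 - cos(30°)) = 0.3251 pm

Final wavelength:
λ' = λ₀ + Δλ = 23.2038 + 0.3251 = 23.5288 pm

Final frequency:
f' = c/λ' = 299792458/2.3528815e-11 = 1.2741503e+19 Hz

Frequency shift (decrease):
Δf = f₀ - f' = 1.292e+19 - 1.2741503e+19 = 1.785e+17 Hz

(Intermediate values are shown rounded; full precision is carried through to the final answer.)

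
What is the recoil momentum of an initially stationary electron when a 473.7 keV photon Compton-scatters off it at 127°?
3.2483e-22 kg·m/s

The electron is initially at rest, so by conservation of momentum:
p⃗_e = p⃗₀ − p⃗'  (incident photon momentum minus scattered photon momentum)

Photon momentum magnitudes (p = h/λ = E/c):
λ₀ = hc/E₀ = 2.6174 pm → p₀ = h/λ₀ = 2.5316e-22 kg·m/s
Δλ = λ_C(1 − cos 127°) = 3.8865 pm
λ' = 6.5039 pm → p' = h/λ' = 1.0188e-22 kg·m/s

The scattered photon makes angle θ = 127° with the incident direction, so by the law of cosines:
|p⃗_e|² = p₀² + p'² − 2p₀p'cos θ
|p⃗_e|² = (2.5316e-22)² + (1.0188e-22)² − 2·2.5316e-22·1.0188e-22·cos(127°)
|p⃗_e| = 3.2483e-22 kg·m/s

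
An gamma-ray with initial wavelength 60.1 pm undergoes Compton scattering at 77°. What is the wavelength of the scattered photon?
61.9805 pm

Using the Compton scattering formula:
λ' = λ + Δλ = λ + λ_C(1 - cos θ)

Given:
- Initial wavelength λ = 60.1 pm
- Scattering angle θ = 77°
- Compton wavelength λ_C ≈ 2.4263 pm

Calculate the shift:
Δλ = 2.4263 × (1 - cos(77°))
Δλ = 2.4263 × 0.7750
Δλ = 1.8805 pm

Final wavelength:
λ' = 60.1 + 1.8805 = 61.9805 pm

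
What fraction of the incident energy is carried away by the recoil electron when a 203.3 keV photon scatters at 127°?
0.3892 (or 38.92%)

Calculate initial and final photon energies:

Initial: E₀ = 203.3 keV → λ₀ = 6.0986 pm
Compton shift: Δλ = 3.8865 pm
Final wavelength: λ' = 9.9851 pm
Final energy: E' = 124.1694 keV

Fractional energy loss:
(E₀ - E')/E₀ = (203.3000 - 124.1694)/203.3000
= 79.1306/203.3000
= 0.3892
= 38.92%

(Intermediate values are shown rounded; full precision is carried through to the final answer.)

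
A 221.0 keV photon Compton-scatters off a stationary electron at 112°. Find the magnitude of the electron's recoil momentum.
1.6122e-22 kg·m/s

The electron is initially at rest, so by conservation of momentum:
p⃗_e = p⃗₀ − p⃗'  (incident photon momentum minus scattered photon momentum)

Photon momentum magnitudes (p = h/λ = E/c):
λ₀ = hc/E₀ = 5.6101 pm → p₀ = h/λ₀ = 1.1811e-22 kg·m/s
Δλ = λ_C(1 − cos 112°) = 3.3352 pm
λ' = 8.9454 pm → p' = h/λ' = 7.4073e-23 kg·m/s

The scattered photon makes angle θ = 112° with the incident direction, so by the law of cosines:
|p⃗_e|² = p₀² + p'² − 2p₀p'cos θ
|p⃗_e|² = (1.1811e-22)² + (7.4073e-23)² − 2·1.1811e-22·7.4073e-23·cos(112°)
|p⃗_e| = 1.6122e-22 kg·m/s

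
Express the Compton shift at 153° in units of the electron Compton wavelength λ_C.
1.8910 λ_C

The Compton shift formula is:
Δλ = λ_C(1 - cos θ)

Dividing both sides by λ_C:
Δλ/λ_C = 1 - cos θ

For θ = 153°:
Δλ/λ_C = 1 - cos(153°)
Δλ/λ_C = 1 - -0.8910
Δλ/λ_C = 1.8910

This means the shift is 1.8910 × λ_C = 4.5882 pm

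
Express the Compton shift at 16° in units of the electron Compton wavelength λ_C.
0.0387 λ_C

The Compton shift formula is:
Δλ = λ_C(1 - cos θ)

Dividing both sides by λ_C:
Δλ/λ_C = 1 - cos θ

For θ = 16°:
Δλ/λ_C = 1 - cos(16°)
Δλ/λ_C = 1 - 0.9613
Δλ/λ_C = 0.0387

This means the shift is 0.0387 × λ_C = 0.0940 pm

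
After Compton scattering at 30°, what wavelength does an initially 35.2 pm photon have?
35.5251 pm

Using the Compton formula: λ' = λ + λ_C(1 − cos θ)

For θ = 30°, cos θ = √3/2 (exact) ≈ 0.8660, so:
1 − cos 30° = 1 − (√3/2) ≈ 0.1340

Δλ = λ_C × 0.1340 = 2.4263 × 0.1340 = 0.3251 pm

λ' = 35.2 + 0.3251 = 35.5251 pm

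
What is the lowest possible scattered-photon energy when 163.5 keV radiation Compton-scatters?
99.6998 keV (at θ = 180°)

The scattered photon has minimum energy when its wavelength is maximum, i.e., when the Compton shift Δλ = λ_C(1 − cos θ) is maximum. This occurs at θ = 180° (backscattering), giving Δλ_max = 2λ_C = 4.8526 pm.

Initial wavelength: λ₀ = hc/E₀ = 7.5831 pm
Maximum final wavelength: λ'_max = λ₀ + 2λ_C = 7.5831 + 4.8526 = 12.4358 pm
Minimum final energy: E'_min = hc/λ'_max = 99.6998 keV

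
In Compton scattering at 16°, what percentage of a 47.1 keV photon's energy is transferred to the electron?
0.0036 (or 0.36%)

Calculate initial and final photon energies:

Initial: E₀ = 47.1 keV → λ₀ = 26.3236 pm
Compton shift: Δλ = 0.0940 pm
Final wavelength: λ' = 26.4176 pm
Final energy: E' = 46.9324 keV

Fractional energy loss:
(E₀ - E')/E₀ = (47.1000 - 46.9324)/47.1000
= 0.1676/47.1000
= 0.0036
= 0.36%

(Intermediate values are shown rounded; full precision is carried through to the final answer.)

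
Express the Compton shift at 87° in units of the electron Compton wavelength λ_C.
0.9477 λ_C

The Compton shift formula is:
Δλ = λ_C(1 - cos θ)

Dividing both sides by λ_C:
Δλ/λ_C = 1 - cos θ

For θ = 87°:
Δλ/λ_C = 1 - cos(87°)
Δλ/λ_C = 1 - 0.0523
Δλ/λ_C = 0.9477

This means the shift is 0.9477 × λ_C = 2.2993 pm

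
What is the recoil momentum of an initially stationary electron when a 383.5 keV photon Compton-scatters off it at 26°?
9.0064e-23 kg·m/s

The electron is initially at rest, so by conservation of momentum:
p⃗_e = p⃗₀ − p⃗'  (incident photon momentum minus scattered photon momentum)

Photon momentum magnitudes (p = h/λ = E/c):
λ₀ = hc/E₀ = 3.2330 pm → p₀ = h/λ₀ = 2.0495e-22 kg·m/s
Δλ = λ_C(1 − cos 26°) = 0.2456 pm
λ' = 3.4785 pm → p' = h/λ' = 1.9049e-22 kg·m/s

The scattered photon makes angle θ = 26° with the incident direction, so by the law of cosines:
|p⃗_e|² = p₀² + p'² − 2p₀p'cos θ
|p⃗_e|² = (2.0495e-22)² + (1.9049e-22)² − 2·2.0495e-22·1.9049e-22·cos(26°)
|p⃗_e| = 9.0064e-23 kg·m/s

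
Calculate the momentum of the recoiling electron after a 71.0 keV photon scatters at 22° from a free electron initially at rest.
1.4413e-23 kg·m/s

The electron is initially at rest, so by conservation of momentum:
p⃗_e = p⃗₀ − p⃗'  (incident photon momentum minus scattered photon momentum)

Photon momentum magnitudes (p = h/λ = E/c):
λ₀ = hc/E₀ = 17.4626 pm → p₀ = h/λ₀ = 3.7944e-23 kg·m/s
Δλ = λ_C(1 − cos 22°) = 0.1767 pm
λ' = 17.6392 pm → p' = h/λ' = 3.7564e-23 kg·m/s

The scattered photon makes angle θ = 22° with the incident direction, so by the law of cosines:
|p⃗_e|² = p₀² + p'² − 2p₀p'cos θ
|p⃗_e|² = (3.7944e-23)² + (3.7564e-23)² − 2·3.7944e-23·3.7564e-23·cos(22°)
|p⃗_e| = 1.4413e-23 kg·m/s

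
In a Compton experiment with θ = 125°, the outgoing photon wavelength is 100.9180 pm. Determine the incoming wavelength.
97.1000 pm

From λ' = λ + Δλ, we have λ = λ' - Δλ

First calculate the Compton shift:
Δλ = λ_C(1 - cos θ)
Δλ = 2.4263 × (1 - cos(125°))
Δλ = 2.4263 × 1.5736
Δλ = 3.8180 pm

Initial wavelength:
λ = λ' - Δλ
λ = 100.9180 - 3.8180
λ = 97.1000 pm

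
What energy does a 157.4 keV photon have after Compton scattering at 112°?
110.5794 keV

First convert energy to wavelength:
λ = hc/E, with hc ≈ 1239.842 keV·pm (i.e. 1239.842 eV·nm)

For E = 157.4 keV = 157400 eV:
λ = 1239.842 keV·pm / 157.4 keV
λ = 7.8770 pm

Calculate the Compton shift:
Δλ = λ_C(1 - cos(112°)) = 2.4263 × 1.3746
Δλ = 3.3352 pm

Final wavelength:
λ' = 7.8770 + 3.3352 = 11.2122 pm

Final energy:
E' = hc/λ' = 1239.842 / 11.2122 = 110.5794 keV

(Intermediate values are shown rounded; full precision is carried through to the final answer.)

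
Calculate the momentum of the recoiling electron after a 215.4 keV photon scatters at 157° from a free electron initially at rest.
1.7544e-22 kg·m/s

The electron is initially at rest, so by conservation of momentum:
p⃗_e = p⃗₀ − p⃗'  (incident photon momentum minus scattered photon momentum)

Photon momentum magnitudes (p = h/λ = E/c):
λ₀ = hc/E₀ = 5.7560 pm → p₀ = h/λ₀ = 1.1512e-22 kg·m/s
Δλ = λ_C(1 − cos 157°) = 4.6597 pm
λ' = 10.4157 pm → p' = h/λ' = 6.3616e-23 kg·m/s

The scattered photon makes angle θ = 157° with the incident direction, so by the law of cosines:
|p⃗_e|² = p₀² + p'² − 2p₀p'cos θ
|p⃗_e|² = (1.1512e-22)² + (6.3616e-23)² − 2·1.1512e-22·6.3616e-23·cos(157°)
|p⃗_e| = 1.7544e-22 kg·m/s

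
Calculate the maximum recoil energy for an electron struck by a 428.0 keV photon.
268.0090 keV

Maximum energy transfer occurs at θ = 180° (backscattering).

Initial photon: E₀ = 428.0 keV → λ₀ = 2.8968 pm

Maximum Compton shift (at 180°):
Δλ_max = 2λ_C = 2 × 2.4263 = 4.8526 pm

Final wavelength:
λ' = 2.8968 + 4.8526 = 7.7494 pm

Minimum photon energy (maximum energy to electron):
E'_min = hc/λ' = 159.9910 keV

Maximum electron kinetic energy:
K_max = E₀ - E'_min = 428.0000 - 159.9910 = 268.0090 keV

(Intermediate values are shown rounded; full precision is carried through to the final answer.)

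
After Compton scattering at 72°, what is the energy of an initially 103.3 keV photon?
90.6391 keV

First convert energy to wavelength:
λ = hc/E, with hc ≈ 1239.842 keV·pm (i.e. 1239.842 eV·nm)

For E = 103.3 keV = 103300 eV:
λ = 1239.842 keV·pm / 103.3 keV
λ = 12.0023 pm

Calculate the Compton shift:
Δλ = λ_C(1 - cos(72°)) = 2.4263 × 0.6910
Δλ = 1.6765 pm

Final wavelength:
λ' = 12.0023 + 1.6765 = 13.6789 pm

Final energy:
E' = hc/λ' = 1239.842 / 13.6789 = 90.6391 keV

(Intermediate values are shown rounded; full precision is carried through to the final answer.)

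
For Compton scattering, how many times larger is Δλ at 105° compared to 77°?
105° produces the larger shift by a factor of 1.624

Calculate both shifts using Δλ = λ_C(1 - cos θ):

For θ₁ = 77°:
Δλ₁ = 2.4263 × (1 - cos(77°))
Δλ₁ = 2.4263 × 0.7750
Δλ₁ = 1.8805 pm

For θ₂ = 105°:
Δλ₂ = 2.4263 × (1 - cos(105°))
Δλ₂ = 2.4263 × 1.2588
Δλ₂ = 3.0543 pm

The 105° angle produces the larger shift.
Ratio: 3.0543/1.8805 = 1.624

(Intermediate values are shown rounded; full precision is carried through to the final answer.)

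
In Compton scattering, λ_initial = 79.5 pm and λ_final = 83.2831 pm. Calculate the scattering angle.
124.00°

First find the wavelength shift:
Δλ = λ' - λ = 83.2831 - 79.5 = 3.7831 pm

Using Δλ = λ_C(1 - cos θ), with λ_C = h/(m_e·c) ≈ 2.42631024 pm:
cos θ = 1 - Δλ/λ_C
cos θ = 1 - 3.7831/2.42631024
cos θ = -0.559199

θ = arccos(-0.559199)
θ = 124.00°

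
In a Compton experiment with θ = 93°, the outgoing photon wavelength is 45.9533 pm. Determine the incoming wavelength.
43.4000 pm

From λ' = λ + Δλ, we have λ = λ' - Δλ

First calculate the Compton shift:
Δλ = λ_C(1 - cos θ)
Δλ = 2.4263 × (1 - cos(93°))
Δλ = 2.4263 × 1.0523
Δλ = 2.5533 pm

Initial wavelength:
λ = λ' - Δλ
λ = 45.9533 - 2.5533
λ = 43.4000 pm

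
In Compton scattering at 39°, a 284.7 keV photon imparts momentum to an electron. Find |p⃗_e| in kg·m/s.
9.7268e-23 kg·m/s

The electron is initially at rest, so by conservation of momentum:
p⃗_e = p⃗₀ − p⃗'  (incident photon momentum minus scattered photon momentum)

Photon momentum magnitudes (p = h/λ = E/c):
λ₀ = hc/E₀ = 4.3549 pm → p₀ = h/λ₀ = 1.5215e-22 kg·m/s
Δλ = λ_C(1 − cos 39°) = 0.5407 pm
λ' = 4.8956 pm → p' = h/λ' = 1.3535e-22 kg·m/s

The scattered photon makes angle θ = 39° with the incident direction, so by the law of cosines:
|p⃗_e|² = p₀² + p'² − 2p₀p'cos θ
|p⃗_e|² = (1.5215e-22)² + (1.3535e-22)² − 2·1.5215e-22·1.3535e-22·cos(39°)
|p⃗_e| = 9.7268e-23 kg·m/s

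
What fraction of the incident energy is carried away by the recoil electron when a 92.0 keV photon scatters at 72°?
0.1106 (or 11.06%)

Calculate initial and final photon energies:

Initial: E₀ = 92.0 keV → λ₀ = 13.4765 pm
Compton shift: Δλ = 1.6765 pm
Final wavelength: λ' = 15.1531 pm
Final energy: E' = 81.8211 keV

Fractional energy loss:
(E₀ - E')/E₀ = (92.0000 - 81.8211)/92.0000
= 10.1789/92.0000
= 0.1106
= 11.06%

(Intermediate values are shown rounded; full precision is carried through to the final answer.)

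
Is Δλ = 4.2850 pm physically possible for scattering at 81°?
No, inconsistent

Calculate the expected shift for θ = 81°:

Δλ_expected = λ_C(1 - cos(81°))
Δλ_expected = 2.4263 × (1 - cos(81°))
Δλ_expected = 2.4263 × 0.8436
Δλ_expected = 2.0468 pm

Given shift: 4.2850 pm
Expected shift: 2.0468 pm
Difference: 2.2382 pm

The values do not match. The given shift corresponds to θ ≈ 140.0°, not 81°.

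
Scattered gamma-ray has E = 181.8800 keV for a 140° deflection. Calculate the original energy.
489.6997 keV

Convert final energy to wavelength (hc ≈ 1239.842 keV·pm):
λ' = hc/E' = 1239.842 / 181.8800 = 6.8168 pm

Calculate the Compton shift:
Δλ = λ_C(1 - cos(140°))
Δλ = 2.4263 × (1 - cos(140°))
Δλ = 4.2850 pm

Initial wavelength:
λ = λ' - Δλ = 6.8168 - 4.2850 = 2.5318 pm

Initial energy:
E = hc/λ = 1239.842 / 2.5318 = 489.6997 keV

(Intermediate values are shown rounded; full precision is carried through to the final answer.)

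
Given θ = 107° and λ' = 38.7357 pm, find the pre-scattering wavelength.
35.6000 pm

From λ' = λ + Δλ, we have λ = λ' - Δλ

First calculate the Compton shift:
Δλ = λ_C(1 - cos θ)
Δλ = 2.4263 × (1 - cos(107°))
Δλ = 2.4263 × 1.2924
Δλ = 3.1357 pm

Initial wavelength:
λ = λ' - Δλ
λ = 38.7357 - 3.1357
λ = 35.6000 pm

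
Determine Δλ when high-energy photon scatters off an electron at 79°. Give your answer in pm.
1.9633 pm

Using the Compton scattering formula:
Δλ = λ_C(1 - cos θ)

where λ_C = h/(m_e·c) ≈ 2.4263 pm is the Compton wavelength of an electron.

For θ = 79°:
cos(79°) = 0.1908
1 - cos(79°) = 0.8092

Δλ = 2.4263 × 0.8092
Δλ = 1.9633 pm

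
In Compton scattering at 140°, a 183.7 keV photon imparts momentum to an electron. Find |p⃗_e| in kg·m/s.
1.4925e-22 kg·m/s

The electron is initially at rest, so by conservation of momentum:
p⃗_e = p⃗₀ − p⃗'  (incident photon momentum minus scattered photon momentum)

Photon momentum magnitudes (p = h/λ = E/c):
λ₀ = hc/E₀ = 6.7493 pm → p₀ = h/λ₀ = 9.8175e-23 kg·m/s
Δλ = λ_C(1 − cos 140°) = 4.2850 pm
λ' = 11.0342 pm → p' = h/λ' = 6.0050e-23 kg·m/s

The scattered photon makes angle θ = 140° with the incident direction, so by the law of cosines:
|p⃗_e|² = p₀² + p'² − 2p₀p'cos θ
|p⃗_e|² = (9.8175e-23)² + (6.0050e-23)² − 2·9.8175e-23·6.0050e-23·cos(140°)
|p⃗_e| = 1.4925e-22 kg·m/s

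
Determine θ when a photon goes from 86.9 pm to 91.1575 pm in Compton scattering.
139.00°

First find the wavelength shift:
Δλ = λ' - λ = 91.1575 - 86.9 = 4.2575 pm

Using Δλ = λ_C(1 - cos θ), with λ_C = h/(m_e·c) ≈ 2.42631024 pm:
cos θ = 1 - Δλ/λ_C
cos θ = 1 - 4.2575/2.42631024
cos θ = -0.754722

θ = arccos(-0.754722)
θ = 139.00°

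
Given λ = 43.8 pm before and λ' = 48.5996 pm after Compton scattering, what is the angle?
168.00°

First find the wavelength shift:
Δλ = λ' - λ = 48.5996 - 43.8 = 4.7996 pm

Using Δλ = λ_C(1 - cos θ), with λ_C = h/(m_e·c) ≈ 2.42631024 pm:
cos θ = 1 - Δλ/λ_C
cos θ = 1 - 4.7996/2.42631024
cos θ = -0.978148

θ = arccos(-0.978148)
θ = 168.00°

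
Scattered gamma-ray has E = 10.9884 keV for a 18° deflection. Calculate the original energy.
11.0000 keV

Convert final energy to wavelength (hc ≈ 1239.842 keV·pm):
λ' = hc/E' = 1239.842 / 10.9884 = 112.8319 pm

Calculate the Compton shift:
Δλ = λ_C(1 - cos(18°))
Δλ = 2.4263 × (1 - cos(18°))
Δλ = 0.1188 pm

Initial wavelength:
λ = λ' - Δλ = 112.8319 - 0.1188 = 112.7131 pm

Initial energy:
E = hc/λ = 1239.842 / 112.7131 = 11.0000 keV

(Intermediate values are shown rounded; full precision is carried through to the final answer.)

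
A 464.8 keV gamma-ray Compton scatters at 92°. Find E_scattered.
239.4228 keV

First convert energy to wavelength:
λ = hc/E, with hc ≈ 1239.842 keV·pm (i.e. 1239.842 eV·nm)

For E = 464.8 keV = 464800 eV:
λ = 1239.842 keV·pm / 464.8 keV
λ = 2.6675 pm

Calculate the Compton shift:
Δλ = λ_C(1 - cos(92°)) = 2.4263 × 1.0349
Δλ = 2.5110 pm

Final wavelength:
λ' = 2.6675 + 2.5110 = 5.1785 pm

Final energy:
E' = hc/λ' = 1239.842 / 5.1785 = 239.4228 keV

(Intermediate values are shown rounded; full precision is carried through to the final answer.)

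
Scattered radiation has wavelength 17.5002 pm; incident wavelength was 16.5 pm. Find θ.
54.00°

First find the wavelength shift:
Δλ = λ' - λ = 17.5002 - 16.5 = 1.0002 pm

Using Δλ = λ_C(1 - cos θ), with λ_C = h/(m_e·c) ≈ 2.42631024 pm:
cos θ = 1 - Δλ/λ_C
cos θ = 1 - 1.0002/2.42631024
cos θ = 0.587769

θ = arccos(0.587769)
θ = 54.00°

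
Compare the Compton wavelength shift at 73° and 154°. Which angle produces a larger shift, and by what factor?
154° produces the larger shift by a factor of 2.683

Calculate both shifts using Δλ = λ_C(1 - cos θ):

For θ₁ = 73°:
Δλ₁ = 2.4263 × (1 - cos(73°))
Δλ₁ = 2.4263 × 0.7076
Δλ₁ = 1.7169 pm

For θ₂ = 154°:
Δλ₂ = 2.4263 × (1 - cos(154°))
Δλ₂ = 2.4263 × 1.8988
Δλ₂ = 4.6071 pm

The 154° angle produces the larger shift.
Ratio: 4.6071/1.7169 = 2.683

(Intermediate values are shown rounded; full precision is carried through to the final answer.)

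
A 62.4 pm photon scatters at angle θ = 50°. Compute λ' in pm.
63.2667 pm

Using the Compton scattering formula:
λ' = λ + Δλ = λ + λ_C(1 - cos θ)

Given:
- Initial wavelength λ = 62.4 pm
- Scattering angle θ = 50°
- Compton wavelength λ_C ≈ 2.4263 pm

Calculate the shift:
Δλ = 2.4263 × (1 - cos(50°))
Δλ = 2.4263 × 0.3572
Δλ = 0.8667 pm

Final wavelength:
λ' = 62.4 + 0.8667 = 63.2667 pm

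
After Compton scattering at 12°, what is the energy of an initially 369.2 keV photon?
363.4615 keV

First convert energy to wavelength:
λ = hc/E, with hc ≈ 1239.842 keV·pm (i.e. 1239.842 eV·nm)

For E = 369.2 keV = 369200 eV:
λ = 1239.842 keV·pm / 369.2 keV
λ = 3.3582 pm

Calculate the Compton shift:
Δλ = λ_C(1 - cos(12°)) = 2.4263 × 0.0219
Δλ = 0.0530 pm

Final wavelength:
λ' = 3.3582 + 0.0530 = 3.4112 pm

Final energy:
E' = hc/λ' = 1239.842 / 3.4112 = 363.4615 keV

(Intermediate values are shown rounded; full precision is carried through to the final answer.)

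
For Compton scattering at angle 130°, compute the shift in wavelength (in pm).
3.9859 pm

Using the Compton scattering formula:
Δλ = λ_C(1 - cos θ)

where λ_C = h/(m_e·c) ≈ 2.4263 pm is the Compton wavelength of an electron.

For θ = 130°:
cos(130°) = -0.6428
1 - cos(130°) = 1.6428

Δλ = 2.4263 × 1.6428
Δλ = 3.9859 pm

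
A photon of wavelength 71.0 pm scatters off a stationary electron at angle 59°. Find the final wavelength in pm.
72.1767 pm

Using the Compton scattering formula:
λ' = λ + Δλ = λ + λ_C(1 - cos θ)

Given:
- Initial wavelength λ = 71.0 pm
- Scattering angle θ = 59°
- Compton wavelength λ_C ≈ 2.4263 pm

Calculate the shift:
Δλ = 2.4263 × (1 - cos(59°))
Δλ = 2.4263 × 0.4850
Δλ = 1.1767 pm

Final wavelength:
λ' = 71.0 + 1.1767 = 72.1767 pm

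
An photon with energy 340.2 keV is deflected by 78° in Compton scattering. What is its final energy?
222.7407 keV

First convert energy to wavelength:
λ = hc/E, with hc ≈ 1239.842 keV·pm (i.e. 1239.842 eV·nm)

For E = 340.2 keV = 340200 eV:
λ = 1239.842 keV·pm / 340.2 keV
λ = 3.6445 pm

Calculate the Compton shift:
Δλ = λ_C(1 - cos(78°)) = 2.4263 × 0.7921
Δλ = 1.9219 pm

Final wavelength:
λ' = 3.6445 + 1.9219 = 5.5663 pm

Final energy:
E' = hc/λ' = 1239.842 / 5.5663 = 222.7407 keV

(Intermediate values are shown rounded; full precision is carried through to the final answer.)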